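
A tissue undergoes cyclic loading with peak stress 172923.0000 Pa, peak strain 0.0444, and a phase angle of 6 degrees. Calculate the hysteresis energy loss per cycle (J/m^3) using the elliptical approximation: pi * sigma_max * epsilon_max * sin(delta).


E_loss = pi * sigma_max * epsilon_max * sin(delta)
delta = 6 deg = 0.1047 rad
sin(delta) = 0.1045
E_loss = pi * 172923.0000 * 0.0444 * 0.1045
E_loss = 2521.2747


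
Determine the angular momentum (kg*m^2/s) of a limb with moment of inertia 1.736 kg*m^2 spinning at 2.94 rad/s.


L = I * omega
L = 1.736 * 2.94
L = 5.1038


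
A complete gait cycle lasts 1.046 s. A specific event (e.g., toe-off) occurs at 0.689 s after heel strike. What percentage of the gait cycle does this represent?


pct = (event_time / cycle_time) * 100
pct = (0.689 / 1.046) * 100
ratio = 0.6587
pct = 65.8700


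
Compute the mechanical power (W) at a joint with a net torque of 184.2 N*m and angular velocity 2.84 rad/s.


P = M * omega
P = 184.2 * 2.84
P = 523.1280


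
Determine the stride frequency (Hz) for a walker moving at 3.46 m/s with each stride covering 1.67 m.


f = v / stride_length
f = 3.46 / 1.67
f = 2.0719


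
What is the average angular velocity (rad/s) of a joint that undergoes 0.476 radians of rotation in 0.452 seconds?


omega = delta_theta / delta_t
omega = 0.476 / 0.452
omega = 1.0531


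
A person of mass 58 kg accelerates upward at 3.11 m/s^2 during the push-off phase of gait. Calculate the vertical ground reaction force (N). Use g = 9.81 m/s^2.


GRF = m * (g + a)
GRF = 58 * (9.81 + 3.11)
GRF = 58 * 12.9200
GRF = 749.3600


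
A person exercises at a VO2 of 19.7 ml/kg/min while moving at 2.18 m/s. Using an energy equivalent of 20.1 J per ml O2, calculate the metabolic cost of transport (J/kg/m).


Power per kg = VO2 * 20.1 / 60
Power per kg = 19.7 * 20.1 / 60 = 6.5995 W/kg
Cost = power_per_kg / speed
Cost = 6.5995 / 2.18
Cost = 3.0273


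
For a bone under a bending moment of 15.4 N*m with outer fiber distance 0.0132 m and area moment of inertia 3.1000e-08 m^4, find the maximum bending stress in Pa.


sigma = M * c / I
sigma = 15.4 * 0.0132 / 3.1000e-08
M * c = 0.2033
sigma = 6.5574e+06


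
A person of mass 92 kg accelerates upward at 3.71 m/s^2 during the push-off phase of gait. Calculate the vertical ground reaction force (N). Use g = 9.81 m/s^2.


GRF = m * (g + a)
GRF = 92 * (9.81 + 3.71)
GRF = 92 * 13.5200
GRF = 1243.8400


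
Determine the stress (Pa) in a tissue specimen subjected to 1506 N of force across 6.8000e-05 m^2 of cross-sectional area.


stress = F / A
stress = 1506 / 6.8000e-05
stress = 2.2147e+07


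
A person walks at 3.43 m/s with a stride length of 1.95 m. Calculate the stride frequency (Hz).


f = v / stride_length
f = 3.43 / 1.95
f = 1.7590


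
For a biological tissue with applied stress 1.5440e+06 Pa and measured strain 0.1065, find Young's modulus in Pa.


E = stress / strain
E = 1.5440e+06 / 0.1065
E = 1.4498e+07


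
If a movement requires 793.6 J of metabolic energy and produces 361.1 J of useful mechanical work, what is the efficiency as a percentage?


eta = (W_mech / E_meta) * 100
eta = (361.1 / 793.6) * 100
ratio = 0.4550
eta = 45.5015


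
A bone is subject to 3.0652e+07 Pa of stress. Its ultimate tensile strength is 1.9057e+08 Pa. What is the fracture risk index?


FRI = applied / ultimate
FRI = 3.0652e+07 / 1.9057e+08
FRI = 0.1608


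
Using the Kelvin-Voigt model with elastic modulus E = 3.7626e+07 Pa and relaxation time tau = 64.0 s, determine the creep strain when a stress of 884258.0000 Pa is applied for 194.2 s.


epsilon(t) = (sigma/E) * (1 - exp(-t/tau))
sigma/E = 884258.0000 / 3.7626e+07 = 0.0235
exp(-t/tau) = exp(-194.2 / 64.0) = 0.0481
epsilon = 0.0235 * (1 - 0.0481)
epsilon = 0.0224


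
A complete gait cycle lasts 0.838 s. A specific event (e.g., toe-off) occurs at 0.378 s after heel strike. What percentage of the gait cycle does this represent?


pct = (event_time / cycle_time) * 100
pct = (0.378 / 0.838) * 100
ratio = 0.4511
pct = 45.1074


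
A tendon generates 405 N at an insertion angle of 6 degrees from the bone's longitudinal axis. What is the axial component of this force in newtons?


F_eff = F_tendon * cos(theta)
theta = 6 deg = 0.1047 rad
cos(theta) = 0.9945
F_eff = 405 * 0.9945
F_eff = 402.7814


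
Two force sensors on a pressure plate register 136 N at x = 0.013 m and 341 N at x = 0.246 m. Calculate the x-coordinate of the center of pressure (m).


COP_x = (F1*x1 + F2*x2) / (F1 + F2)
COP_x = (136*0.013 + 341*0.246) / (136 + 341)
Numerator = 85.6540
Denominator = 477
COP_x = 0.1796


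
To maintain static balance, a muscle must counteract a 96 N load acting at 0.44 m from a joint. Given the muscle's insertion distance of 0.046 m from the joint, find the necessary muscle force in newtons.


F_muscle = W * d_load / d_muscle
F_muscle = 96 * 0.44 / 0.046
Numerator = 42.2400
F_muscle = 918.2609


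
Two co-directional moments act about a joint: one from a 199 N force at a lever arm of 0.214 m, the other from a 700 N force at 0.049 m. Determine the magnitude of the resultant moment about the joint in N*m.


M = F1 * d1 + F2 * d2
M = 199 * 0.214 + 700 * 0.049
M = 42.5860 + 34.3000
M = 76.8860


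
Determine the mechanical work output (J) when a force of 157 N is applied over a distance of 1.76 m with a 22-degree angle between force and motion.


W = F * d * cos(theta)
theta = 22 deg = 0.3840 rad
cos(theta) = 0.9272
W = 157 * 1.76 * 0.9272
W = 256.1994


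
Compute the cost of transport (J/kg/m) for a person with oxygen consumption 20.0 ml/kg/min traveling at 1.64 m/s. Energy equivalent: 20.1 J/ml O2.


Power per kg = VO2 * 20.1 / 60
Power per kg = 20.0 * 20.1 / 60 = 6.7000 W/kg
Cost = power_per_kg / speed
Cost = 6.7000 / 1.64
Cost = 4.0854


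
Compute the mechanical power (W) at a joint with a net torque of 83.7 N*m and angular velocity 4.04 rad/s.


P = M * omega
P = 83.7 * 4.04
P = 338.1480


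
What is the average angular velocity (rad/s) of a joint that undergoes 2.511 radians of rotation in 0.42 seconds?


omega = delta_theta / delta_t
omega = 2.511 / 0.42
omega = 5.9786


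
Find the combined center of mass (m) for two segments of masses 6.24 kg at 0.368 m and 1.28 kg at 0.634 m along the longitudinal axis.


COM = (m1*x1 + m2*x2) / (m1 + m2)
COM = (6.24*0.368 + 1.28*0.634) / (6.24 + 1.28)
Numerator = 3.1078
Denominator = 7.5200
COM = 0.4133


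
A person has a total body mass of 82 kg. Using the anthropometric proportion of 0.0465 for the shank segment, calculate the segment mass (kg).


m_segment = body_mass * fraction
m_segment = 82 * 0.0465
m_segment = 3.8130


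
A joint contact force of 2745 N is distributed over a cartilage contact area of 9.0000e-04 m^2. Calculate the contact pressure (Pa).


P = F / A
P = 2745 / 9.0000e-04
P = 3.0500e+06


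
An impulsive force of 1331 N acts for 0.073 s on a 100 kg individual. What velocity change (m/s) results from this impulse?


J = F * dt = 1331 * 0.073 = 97.1630 N*s
delta_v = J / m
delta_v = 97.1630 / 100
delta_v = 0.9716


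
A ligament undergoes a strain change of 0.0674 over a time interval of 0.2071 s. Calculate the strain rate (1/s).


strain_rate = delta_strain / delta_t
strain_rate = 0.0674 / 0.2071
strain_rate = 0.3254


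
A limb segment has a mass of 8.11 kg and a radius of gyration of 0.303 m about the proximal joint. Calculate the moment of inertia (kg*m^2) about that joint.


I = m * k^2
I = 8.11 * 0.303^2
k^2 = 0.0918
I = 0.7446


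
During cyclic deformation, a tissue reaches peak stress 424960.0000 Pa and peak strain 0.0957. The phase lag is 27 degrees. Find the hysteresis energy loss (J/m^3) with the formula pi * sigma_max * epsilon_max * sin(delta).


E_loss = pi * sigma_max * epsilon_max * sin(delta)
delta = 27 deg = 0.4712 rad
sin(delta) = 0.4540
E_loss = pi * 424960.0000 * 0.0957 * 0.4540
E_loss = 58003.8243


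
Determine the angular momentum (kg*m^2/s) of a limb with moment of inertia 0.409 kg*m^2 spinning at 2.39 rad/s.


L = I * omega
L = 0.409 * 2.39
L = 0.9775


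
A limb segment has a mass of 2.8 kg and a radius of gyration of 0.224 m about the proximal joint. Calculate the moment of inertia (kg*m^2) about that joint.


I = m * k^2
I = 2.8 * 0.224^2
k^2 = 0.0502
I = 0.1405


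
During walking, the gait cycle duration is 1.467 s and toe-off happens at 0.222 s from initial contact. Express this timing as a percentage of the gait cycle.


pct = (event_time / cycle_time) * 100
pct = (0.222 / 1.467) * 100
ratio = 0.1513
pct = 15.1329


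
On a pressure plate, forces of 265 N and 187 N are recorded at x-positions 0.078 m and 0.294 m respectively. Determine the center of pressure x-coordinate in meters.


COP_x = (F1*x1 + F2*x2) / (F1 + F2)
COP_x = (265*0.078 + 187*0.294) / (265 + 187)
Numerator = 75.6480
Denominator = 452
COP_x = 0.1674


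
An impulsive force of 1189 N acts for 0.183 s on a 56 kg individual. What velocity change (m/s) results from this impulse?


J = F * dt = 1189 * 0.183 = 217.5870 N*s
delta_v = J / m
delta_v = 217.5870 / 56
delta_v = 3.8855


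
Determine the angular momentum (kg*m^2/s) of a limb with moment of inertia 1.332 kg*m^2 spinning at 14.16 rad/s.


L = I * omega
L = 1.332 * 14.16
L = 18.8611


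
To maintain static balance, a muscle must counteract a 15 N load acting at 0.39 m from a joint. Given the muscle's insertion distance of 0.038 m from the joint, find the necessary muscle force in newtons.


F_muscle = W * d_load / d_muscle
F_muscle = 15 * 0.39 / 0.038
Numerator = 5.8500
F_muscle = 153.9474


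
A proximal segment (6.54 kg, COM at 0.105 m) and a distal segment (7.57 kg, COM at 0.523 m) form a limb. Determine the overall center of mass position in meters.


COM = (m1*x1 + m2*x2) / (m1 + m2)
COM = (6.54*0.105 + 7.57*0.523) / (6.54 + 7.57)
Numerator = 4.6458
Denominator = 14.1100
COM = 0.3293


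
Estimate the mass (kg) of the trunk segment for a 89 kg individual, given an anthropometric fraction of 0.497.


m_segment = body_mass * fraction
m_segment = 89 * 0.497
m_segment = 44.2330


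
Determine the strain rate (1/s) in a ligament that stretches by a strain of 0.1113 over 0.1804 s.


strain_rate = delta_strain / delta_t
strain_rate = 0.1113 / 0.1804
strain_rate = 0.6170


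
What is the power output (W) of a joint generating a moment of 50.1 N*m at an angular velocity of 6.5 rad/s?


P = M * omega
P = 50.1 * 6.5
P = 325.6500


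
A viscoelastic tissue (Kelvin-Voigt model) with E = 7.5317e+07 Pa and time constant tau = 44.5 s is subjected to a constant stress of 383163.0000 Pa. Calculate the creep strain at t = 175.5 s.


epsilon(t) = (sigma/E) * (1 - exp(-t/tau))
sigma/E = 383163.0000 / 7.5317e+07 = 0.0051
exp(-t/tau) = exp(-175.5 / 44.5) = 0.0194
epsilon = 0.0051 * (1 - 0.0194)
epsilon = 0.0050


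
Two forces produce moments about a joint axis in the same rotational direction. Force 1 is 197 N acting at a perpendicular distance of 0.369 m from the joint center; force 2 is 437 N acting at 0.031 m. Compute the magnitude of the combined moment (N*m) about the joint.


M = F1 * d1 + F2 * d2
M = 197 * 0.369 + 437 * 0.031
M = 72.6930 + 13.5470
M = 86.2400


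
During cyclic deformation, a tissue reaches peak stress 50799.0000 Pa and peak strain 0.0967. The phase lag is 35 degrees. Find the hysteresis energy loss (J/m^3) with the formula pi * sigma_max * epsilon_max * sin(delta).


E_loss = pi * sigma_max * epsilon_max * sin(delta)
delta = 35 deg = 0.6109 rad
sin(delta) = 0.5736
E_loss = pi * 50799.0000 * 0.0967 * 0.5736
E_loss = 8851.6210


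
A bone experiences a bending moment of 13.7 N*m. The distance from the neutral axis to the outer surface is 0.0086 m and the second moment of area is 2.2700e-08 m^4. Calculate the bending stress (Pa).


sigma = M * c / I
sigma = 13.7 * 0.0086 / 2.2700e-08
M * c = 0.1178
sigma = 5.1903e+06


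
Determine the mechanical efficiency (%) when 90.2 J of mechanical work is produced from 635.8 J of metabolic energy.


eta = (W_mech / E_meta) * 100
eta = (90.2 / 635.8) * 100
ratio = 0.1419
eta = 14.1869


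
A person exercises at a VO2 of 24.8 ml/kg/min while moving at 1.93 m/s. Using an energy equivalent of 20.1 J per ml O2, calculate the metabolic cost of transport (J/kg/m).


Power per kg = VO2 * 20.1 / 60
Power per kg = 24.8 * 20.1 / 60 = 8.3080 W/kg
Cost = power_per_kg / speed
Cost = 8.3080 / 1.93
Cost = 4.3047


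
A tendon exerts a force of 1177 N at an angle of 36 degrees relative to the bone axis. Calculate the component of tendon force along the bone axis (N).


F_eff = F_tendon * cos(theta)
theta = 36 deg = 0.6283 rad
cos(theta) = 0.8090
F_eff = 1177 * 0.8090
F_eff = 952.2130


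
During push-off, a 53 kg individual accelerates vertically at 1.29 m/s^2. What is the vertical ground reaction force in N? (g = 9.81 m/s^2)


GRF = m * (g + a)
GRF = 53 * (9.81 + 1.29)
GRF = 53 * 11.1000
GRF = 588.3000


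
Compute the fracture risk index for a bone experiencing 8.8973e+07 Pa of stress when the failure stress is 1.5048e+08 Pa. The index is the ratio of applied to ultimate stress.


FRI = applied / ultimate
FRI = 8.8973e+07 / 1.5048e+08
FRI = 0.5913


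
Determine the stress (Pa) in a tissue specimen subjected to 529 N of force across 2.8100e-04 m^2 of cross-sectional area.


stress = F / A
stress = 529 / 2.8100e-04
stress = 1.8826e+06


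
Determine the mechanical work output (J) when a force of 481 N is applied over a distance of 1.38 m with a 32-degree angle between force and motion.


W = F * d * cos(theta)
theta = 32 deg = 0.5585 rad
cos(theta) = 0.8480
W = 481 * 1.38 * 0.8480
W = 562.9174


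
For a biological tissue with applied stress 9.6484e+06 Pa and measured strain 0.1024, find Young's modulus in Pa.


E = stress / strain
E = 9.6484e+06 / 0.1024
E = 9.4223e+07


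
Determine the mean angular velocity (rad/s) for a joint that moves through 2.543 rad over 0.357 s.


omega = delta_theta / delta_t
omega = 2.543 / 0.357
omega = 7.1232


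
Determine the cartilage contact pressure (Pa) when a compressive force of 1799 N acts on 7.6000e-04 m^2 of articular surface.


P = F / A
P = 1799 / 7.6000e-04
P = 2.3671e+06


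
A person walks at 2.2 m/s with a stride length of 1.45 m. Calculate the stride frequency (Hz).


f = v / stride_length
f = 2.2 / 1.45
f = 1.5172


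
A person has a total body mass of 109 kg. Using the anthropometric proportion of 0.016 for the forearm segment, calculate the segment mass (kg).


m_segment = body_mass * fraction
m_segment = 109 * 0.016
m_segment = 1.7440


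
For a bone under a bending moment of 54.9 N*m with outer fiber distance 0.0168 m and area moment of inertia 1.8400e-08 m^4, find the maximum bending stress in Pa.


sigma = M * c / I
sigma = 54.9 * 0.0168 / 1.8400e-08
M * c = 0.9223
sigma = 5.0126e+07


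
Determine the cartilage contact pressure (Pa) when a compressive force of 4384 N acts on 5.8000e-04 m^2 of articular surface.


P = F / A
P = 4384 / 5.8000e-04
P = 7.5586e+06


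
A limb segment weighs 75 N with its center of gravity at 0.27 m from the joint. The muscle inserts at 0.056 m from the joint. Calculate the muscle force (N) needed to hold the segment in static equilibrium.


F_muscle = W * d_load / d_muscle
F_muscle = 75 * 0.27 / 0.056
Numerator = 20.2500
F_muscle = 361.6071


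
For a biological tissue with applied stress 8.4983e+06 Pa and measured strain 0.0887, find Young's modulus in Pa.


E = stress / strain
E = 8.4983e+06 / 0.0887
E = 9.5809e+07


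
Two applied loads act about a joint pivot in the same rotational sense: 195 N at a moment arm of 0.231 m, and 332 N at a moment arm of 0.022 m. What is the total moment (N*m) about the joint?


M = F1 * d1 + F2 * d2
M = 195 * 0.231 + 332 * 0.022
M = 45.0450 + 7.3040
M = 52.3490


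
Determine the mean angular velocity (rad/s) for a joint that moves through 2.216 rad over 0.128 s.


omega = delta_theta / delta_t
omega = 2.216 / 0.128
omega = 17.3125


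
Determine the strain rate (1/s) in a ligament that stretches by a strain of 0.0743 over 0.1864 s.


strain_rate = delta_strain / delta_t
strain_rate = 0.0743 / 0.1864
strain_rate = 0.3986


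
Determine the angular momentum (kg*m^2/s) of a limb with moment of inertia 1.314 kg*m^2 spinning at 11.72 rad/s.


L = I * omega
L = 1.314 * 11.72
L = 15.4001


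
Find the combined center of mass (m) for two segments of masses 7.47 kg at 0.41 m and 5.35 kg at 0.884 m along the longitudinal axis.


COM = (m1*x1 + m2*x2) / (m1 + m2)
COM = (7.47*0.41 + 5.35*0.884) / (7.47 + 5.35)
Numerator = 7.7921
Denominator = 12.8200
COM = 0.6078


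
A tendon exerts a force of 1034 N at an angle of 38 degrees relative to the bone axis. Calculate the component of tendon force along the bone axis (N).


F_eff = F_tendon * cos(theta)
theta = 38 deg = 0.6632 rad
cos(theta) = 0.7880
F_eff = 1034 * 0.7880
F_eff = 814.8031


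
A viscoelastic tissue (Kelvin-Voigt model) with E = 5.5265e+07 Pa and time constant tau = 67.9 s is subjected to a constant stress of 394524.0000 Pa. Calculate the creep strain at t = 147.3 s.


epsilon(t) = (sigma/E) * (1 - exp(-t/tau))
sigma/E = 394524.0000 / 5.5265e+07 = 0.0071
exp(-t/tau) = exp(-147.3 / 67.9) = 0.1142
epsilon = 0.0071 * (1 - 0.1142)
epsilon = 0.0063


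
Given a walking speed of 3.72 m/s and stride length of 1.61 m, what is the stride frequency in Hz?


f = v / stride_length
f = 3.72 / 1.61
f = 2.3106


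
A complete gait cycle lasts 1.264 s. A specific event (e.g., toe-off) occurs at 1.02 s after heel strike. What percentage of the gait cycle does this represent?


pct = (event_time / cycle_time) * 100
pct = (1.02 / 1.264) * 100
ratio = 0.8070
pct = 80.6962


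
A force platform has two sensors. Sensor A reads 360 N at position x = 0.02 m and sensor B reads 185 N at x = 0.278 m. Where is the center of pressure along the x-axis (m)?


COP_x = (F1*x1 + F2*x2) / (F1 + F2)
COP_x = (360*0.02 + 185*0.278) / (360 + 185)
Numerator = 58.6300
Denominator = 545
COP_x = 0.1076


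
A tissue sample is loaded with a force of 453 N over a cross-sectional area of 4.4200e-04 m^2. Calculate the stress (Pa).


stress = F / A
stress = 453 / 4.4200e-04
stress = 1.0249e+06


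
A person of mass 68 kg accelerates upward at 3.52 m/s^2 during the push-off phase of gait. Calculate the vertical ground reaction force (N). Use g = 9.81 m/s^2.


GRF = m * (g + a)
GRF = 68 * (9.81 + 3.52)
GRF = 68 * 13.3300
GRF = 906.4400


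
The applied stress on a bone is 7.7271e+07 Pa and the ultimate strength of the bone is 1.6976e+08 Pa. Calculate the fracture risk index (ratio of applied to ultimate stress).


FRI = applied / ultimate
FRI = 7.7271e+07 / 1.6976e+08
FRI = 0.4552


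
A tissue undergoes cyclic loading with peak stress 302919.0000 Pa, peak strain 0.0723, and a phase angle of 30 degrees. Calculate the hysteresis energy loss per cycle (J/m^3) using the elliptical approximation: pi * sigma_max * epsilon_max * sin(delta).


E_loss = pi * sigma_max * epsilon_max * sin(delta)
delta = 30 deg = 0.5236 rad
sin(delta) = 0.5000
E_loss = pi * 302919.0000 * 0.0723 * 0.5000
E_loss = 34402.0790


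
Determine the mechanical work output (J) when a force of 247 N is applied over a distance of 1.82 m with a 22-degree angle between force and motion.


W = F * d * cos(theta)
theta = 22 deg = 0.3840 rad
cos(theta) = 0.9272
W = 247 * 1.82 * 0.9272
W = 416.8062


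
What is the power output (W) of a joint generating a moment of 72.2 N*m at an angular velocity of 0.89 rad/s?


P = M * omega
P = 72.2 * 0.89
P = 64.2580


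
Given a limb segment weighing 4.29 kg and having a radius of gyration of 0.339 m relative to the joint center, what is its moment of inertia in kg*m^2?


I = m * k^2
I = 4.29 * 0.339^2
k^2 = 0.1149
I = 0.4930


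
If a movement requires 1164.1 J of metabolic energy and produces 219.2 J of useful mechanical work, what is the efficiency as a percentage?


eta = (W_mech / E_meta) * 100
eta = (219.2 / 1164.1) * 100
ratio = 0.1883
eta = 18.8300


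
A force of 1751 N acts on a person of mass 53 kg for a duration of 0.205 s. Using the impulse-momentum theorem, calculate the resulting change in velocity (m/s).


J = F * dt = 1751 * 0.205 = 358.9550 N*s
delta_v = J / m
delta_v = 358.9550 / 53
delta_v = 6.7727


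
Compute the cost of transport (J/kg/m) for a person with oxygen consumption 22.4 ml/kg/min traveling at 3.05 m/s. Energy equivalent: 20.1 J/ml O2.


Power per kg = VO2 * 20.1 / 60
Power per kg = 22.4 * 20.1 / 60 = 7.5040 W/kg
Cost = power_per_kg / speed
Cost = 7.5040 / 3.05
Cost = 2.4603


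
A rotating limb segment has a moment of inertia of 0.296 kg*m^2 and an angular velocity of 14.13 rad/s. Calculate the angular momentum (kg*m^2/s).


L = I * omega
L = 0.296 * 14.13
L = 4.1825


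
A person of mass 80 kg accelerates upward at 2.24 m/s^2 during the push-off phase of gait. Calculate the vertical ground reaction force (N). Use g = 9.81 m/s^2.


GRF = m * (g + a)
GRF = 80 * (9.81 + 2.24)
GRF = 80 * 12.0500
GRF = 964.0000


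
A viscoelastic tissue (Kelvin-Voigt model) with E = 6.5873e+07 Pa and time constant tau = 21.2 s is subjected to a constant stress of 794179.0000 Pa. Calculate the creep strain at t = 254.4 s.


epsilon(t) = (sigma/E) * (1 - exp(-t/tau))
sigma/E = 794179.0000 / 6.5873e+07 = 0.0121
exp(-t/tau) = exp(-254.4 / 21.2) = 6.1442e-06
epsilon = 0.0121 * (1 - 6.1442e-06)
epsilon = 0.0121


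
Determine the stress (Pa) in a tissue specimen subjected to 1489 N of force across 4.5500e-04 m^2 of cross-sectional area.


stress = F / A
stress = 1489 / 4.5500e-04
stress = 3.2725e+06


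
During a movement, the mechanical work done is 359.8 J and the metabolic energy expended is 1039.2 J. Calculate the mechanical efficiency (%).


eta = (W_mech / E_meta) * 100
eta = (359.8 / 1039.2) * 100
ratio = 0.3462
eta = 34.6228


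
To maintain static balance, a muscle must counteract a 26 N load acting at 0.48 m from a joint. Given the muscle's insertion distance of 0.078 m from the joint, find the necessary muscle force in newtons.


F_muscle = W * d_load / d_muscle
F_muscle = 26 * 0.48 / 0.078
Numerator = 12.4800
F_muscle = 160.0000


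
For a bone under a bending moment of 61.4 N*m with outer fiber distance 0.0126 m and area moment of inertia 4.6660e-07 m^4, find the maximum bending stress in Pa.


sigma = M * c / I
sigma = 61.4 * 0.0126 / 4.6660e-07
M * c = 0.7736
sigma = 1.6580e+06


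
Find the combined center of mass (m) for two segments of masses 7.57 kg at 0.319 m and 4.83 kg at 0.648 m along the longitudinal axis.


COM = (m1*x1 + m2*x2) / (m1 + m2)
COM = (7.57*0.319 + 4.83*0.648) / (7.57 + 4.83)
Numerator = 5.5447
Denominator = 12.4000
COM = 0.4472


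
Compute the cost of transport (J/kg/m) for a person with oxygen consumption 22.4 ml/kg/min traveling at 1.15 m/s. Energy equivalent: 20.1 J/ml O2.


Power per kg = VO2 * 20.1 / 60
Power per kg = 22.4 * 20.1 / 60 = 7.5040 W/kg
Cost = power_per_kg / speed
Cost = 7.5040 / 1.15
Cost = 6.5252


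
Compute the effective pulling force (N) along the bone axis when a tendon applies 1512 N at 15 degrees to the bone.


F_eff = F_tendon * cos(theta)
theta = 15 deg = 0.2618 rad
cos(theta) = 0.9659
F_eff = 1512 * 0.9659
F_eff = 1460.4798


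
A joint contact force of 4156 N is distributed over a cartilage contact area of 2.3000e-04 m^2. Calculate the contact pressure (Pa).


P = F / A
P = 4156 / 2.3000e-04
P = 1.8070e+07


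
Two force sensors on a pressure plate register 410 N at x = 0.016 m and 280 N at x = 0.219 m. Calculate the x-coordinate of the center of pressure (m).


COP_x = (F1*x1 + F2*x2) / (F1 + F2)
COP_x = (410*0.016 + 280*0.219) / (410 + 280)
Numerator = 67.8800
Denominator = 690
COP_x = 0.0984


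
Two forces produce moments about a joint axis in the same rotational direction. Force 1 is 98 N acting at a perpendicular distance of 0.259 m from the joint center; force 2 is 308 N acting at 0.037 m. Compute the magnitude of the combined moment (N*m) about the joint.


M = F1 * d1 + F2 * d2
M = 98 * 0.259 + 308 * 0.037
M = 25.3820 + 11.3960
M = 36.7780


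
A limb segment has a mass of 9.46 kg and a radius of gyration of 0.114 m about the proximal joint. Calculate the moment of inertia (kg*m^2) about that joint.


I = m * k^2
I = 9.46 * 0.114^2
k^2 = 0.0130
I = 0.1229


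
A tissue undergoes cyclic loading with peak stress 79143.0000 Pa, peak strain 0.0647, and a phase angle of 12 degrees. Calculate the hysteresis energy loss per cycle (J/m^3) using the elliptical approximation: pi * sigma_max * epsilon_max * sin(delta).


E_loss = pi * sigma_max * epsilon_max * sin(delta)
delta = 12 deg = 0.2094 rad
sin(delta) = 0.2079
E_loss = pi * 79143.0000 * 0.0647 * 0.2079
E_loss = 3344.6107


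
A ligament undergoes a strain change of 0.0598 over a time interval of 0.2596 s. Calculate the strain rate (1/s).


strain_rate = delta_strain / delta_t
strain_rate = 0.0598 / 0.2596
strain_rate = 0.2304


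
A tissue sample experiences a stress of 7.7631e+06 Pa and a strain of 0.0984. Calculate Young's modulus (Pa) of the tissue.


E = stress / strain
E = 7.7631e+06 / 0.0984
E = 7.8893e+07


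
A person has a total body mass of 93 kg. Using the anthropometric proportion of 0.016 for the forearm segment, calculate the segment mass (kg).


m_segment = body_mass * fraction
m_segment = 93 * 0.016
m_segment = 1.4880


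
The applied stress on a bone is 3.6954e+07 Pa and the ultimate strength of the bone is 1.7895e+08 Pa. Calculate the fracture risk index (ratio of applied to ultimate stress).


FRI = applied / ultimate
FRI = 3.6954e+07 / 1.7895e+08
FRI = 0.2065


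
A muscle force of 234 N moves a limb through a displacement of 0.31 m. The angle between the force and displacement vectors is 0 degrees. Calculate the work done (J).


W = F * d * cos(theta)
theta = 0 deg = 0.0000 rad
cos(theta) = 1.0000
W = 234 * 0.31 * 1.0000
W = 72.5400


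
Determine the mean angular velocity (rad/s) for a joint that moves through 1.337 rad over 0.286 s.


omega = delta_theta / delta_t
omega = 1.337 / 0.286
omega = 4.6748


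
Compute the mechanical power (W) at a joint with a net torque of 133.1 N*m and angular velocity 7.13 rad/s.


P = M * omega
P = 133.1 * 7.13
P = 949.0030


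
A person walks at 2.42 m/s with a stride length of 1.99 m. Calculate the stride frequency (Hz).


f = v / stride_length
f = 2.42 / 1.99
f = 1.2161


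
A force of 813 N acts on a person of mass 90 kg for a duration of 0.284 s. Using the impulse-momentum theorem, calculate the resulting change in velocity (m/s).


J = F * dt = 813 * 0.284 = 230.8920 N*s
delta_v = J / m
delta_v = 230.8920 / 90
delta_v = 2.5655


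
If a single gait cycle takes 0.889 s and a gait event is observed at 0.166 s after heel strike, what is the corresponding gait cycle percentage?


pct = (event_time / cycle_time) * 100
pct = (0.166 / 0.889) * 100
ratio = 0.1867
pct = 18.6727


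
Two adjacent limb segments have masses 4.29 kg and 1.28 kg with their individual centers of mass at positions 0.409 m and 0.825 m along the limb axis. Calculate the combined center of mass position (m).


COM = (m1*x1 + m2*x2) / (m1 + m2)
COM = (4.29*0.409 + 1.28*0.825) / (4.29 + 1.28)
Numerator = 2.8106
Denominator = 5.5700
COM = 0.5046


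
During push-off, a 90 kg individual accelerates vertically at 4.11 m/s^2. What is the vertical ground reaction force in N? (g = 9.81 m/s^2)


GRF = m * (g + a)
GRF = 90 * (9.81 + 4.11)
GRF = 90 * 13.9200
GRF = 1252.8000


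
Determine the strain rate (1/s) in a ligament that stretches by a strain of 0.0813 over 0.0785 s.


strain_rate = delta_strain / delta_t
strain_rate = 0.0813 / 0.0785
strain_rate = 1.0357


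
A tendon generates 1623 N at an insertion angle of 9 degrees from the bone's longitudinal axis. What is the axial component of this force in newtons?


F_eff = F_tendon * cos(theta)
theta = 9 deg = 0.1571 rad
cos(theta) = 0.9877
F_eff = 1623 * 0.9877
F_eff = 1603.0182


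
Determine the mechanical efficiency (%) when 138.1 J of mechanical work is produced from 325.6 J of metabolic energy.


eta = (W_mech / E_meta) * 100
eta = (138.1 / 325.6) * 100
ratio = 0.4241
eta = 42.4140


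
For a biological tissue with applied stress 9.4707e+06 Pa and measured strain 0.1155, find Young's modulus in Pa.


E = stress / strain
E = 9.4707e+06 / 0.1155
E = 8.1997e+07


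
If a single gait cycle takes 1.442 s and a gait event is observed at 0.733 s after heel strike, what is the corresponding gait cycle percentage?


pct = (event_time / cycle_time) * 100
pct = (0.733 / 1.442) * 100
ratio = 0.5083
pct = 50.8322


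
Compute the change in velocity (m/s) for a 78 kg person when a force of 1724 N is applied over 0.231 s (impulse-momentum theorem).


J = F * dt = 1724 * 0.231 = 398.2440 N*s
delta_v = J / m
delta_v = 398.2440 / 78
delta_v = 5.1057


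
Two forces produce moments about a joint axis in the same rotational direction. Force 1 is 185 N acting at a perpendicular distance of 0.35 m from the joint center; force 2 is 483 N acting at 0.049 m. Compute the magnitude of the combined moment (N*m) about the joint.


M = F1 * d1 + F2 * d2
M = 185 * 0.35 + 483 * 0.049
M = 64.7500 + 23.6670
M = 88.4170


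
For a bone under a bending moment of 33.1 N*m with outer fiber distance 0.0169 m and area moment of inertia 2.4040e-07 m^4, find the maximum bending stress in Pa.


sigma = M * c / I
sigma = 33.1 * 0.0169 / 2.4040e-07
M * c = 0.5594
sigma = 2.3269e+06


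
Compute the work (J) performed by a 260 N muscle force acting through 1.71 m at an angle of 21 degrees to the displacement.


W = F * d * cos(theta)
theta = 21 deg = 0.3665 rad
cos(theta) = 0.9336
W = 260 * 1.71 * 0.9336
W = 415.0699


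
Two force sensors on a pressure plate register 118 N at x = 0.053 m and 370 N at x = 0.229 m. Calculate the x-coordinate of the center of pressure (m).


COP_x = (F1*x1 + F2*x2) / (F1 + F2)
COP_x = (118*0.053 + 370*0.229) / (118 + 370)
Numerator = 90.9840
Denominator = 488
COP_x = 0.1864


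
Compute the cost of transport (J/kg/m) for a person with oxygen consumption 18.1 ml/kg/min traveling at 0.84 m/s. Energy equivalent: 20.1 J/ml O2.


Power per kg = VO2 * 20.1 / 60
Power per kg = 18.1 * 20.1 / 60 = 6.0635 W/kg
Cost = power_per_kg / speed
Cost = 6.0635 / 0.84
Cost = 7.2185


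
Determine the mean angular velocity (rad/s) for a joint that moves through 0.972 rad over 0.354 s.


omega = delta_theta / delta_t
omega = 0.972 / 0.354
omega = 2.7458


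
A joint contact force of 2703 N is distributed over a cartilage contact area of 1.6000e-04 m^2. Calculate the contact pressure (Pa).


P = F / A
P = 2703 / 1.6000e-04
P = 1.6894e+07


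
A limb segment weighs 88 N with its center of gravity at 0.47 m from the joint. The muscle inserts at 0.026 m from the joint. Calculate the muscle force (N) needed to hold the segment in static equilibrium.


F_muscle = W * d_load / d_muscle
F_muscle = 88 * 0.47 / 0.026
Numerator = 41.3600
F_muscle = 1590.7692


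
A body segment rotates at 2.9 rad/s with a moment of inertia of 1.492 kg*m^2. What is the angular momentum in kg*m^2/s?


L = I * omega
L = 1.492 * 2.9
L = 4.3268


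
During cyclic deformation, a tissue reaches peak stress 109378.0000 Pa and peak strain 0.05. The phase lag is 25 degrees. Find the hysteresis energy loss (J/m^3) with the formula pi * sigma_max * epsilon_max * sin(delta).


E_loss = pi * sigma_max * epsilon_max * sin(delta)
delta = 25 deg = 0.4363 rad
sin(delta) = 0.4226
E_loss = pi * 109378.0000 * 0.05 * 0.4226
E_loss = 7261.0280


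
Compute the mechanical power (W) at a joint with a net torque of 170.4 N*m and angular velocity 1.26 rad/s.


P = M * omega
P = 170.4 * 1.26
P = 214.7040


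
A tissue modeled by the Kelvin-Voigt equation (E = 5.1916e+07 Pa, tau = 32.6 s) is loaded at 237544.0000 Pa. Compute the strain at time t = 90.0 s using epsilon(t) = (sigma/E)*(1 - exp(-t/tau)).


epsilon(t) = (sigma/E) * (1 - exp(-t/tau))
sigma/E = 237544.0000 / 5.1916e+07 = 0.0046
exp(-t/tau) = exp(-90.0 / 32.6) = 0.0632
epsilon = 0.0046 * (1 - 0.0632)
epsilon = 0.0043


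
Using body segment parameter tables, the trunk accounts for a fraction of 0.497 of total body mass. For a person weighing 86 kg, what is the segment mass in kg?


m_segment = body_mass * fraction
m_segment = 86 * 0.497
m_segment = 42.7420


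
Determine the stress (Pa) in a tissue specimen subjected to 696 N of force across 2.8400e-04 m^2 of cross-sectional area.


stress = F / A
stress = 696 / 2.8400e-04
stress = 2.4507e+06


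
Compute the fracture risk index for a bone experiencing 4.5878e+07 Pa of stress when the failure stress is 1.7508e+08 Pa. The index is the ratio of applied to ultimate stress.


FRI = applied / ultimate
FRI = 4.5878e+07 / 1.7508e+08
FRI = 0.2620


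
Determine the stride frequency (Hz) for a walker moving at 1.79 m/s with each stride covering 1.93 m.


f = v / stride_length
f = 1.79 / 1.93
f = 0.9275


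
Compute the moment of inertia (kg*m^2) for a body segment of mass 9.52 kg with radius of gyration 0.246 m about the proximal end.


I = m * k^2
I = 9.52 * 0.246^2
k^2 = 0.0605
I = 0.5761


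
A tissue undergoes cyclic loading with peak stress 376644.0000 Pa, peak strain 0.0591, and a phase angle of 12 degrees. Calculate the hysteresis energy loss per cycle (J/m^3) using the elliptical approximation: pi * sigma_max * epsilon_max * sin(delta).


E_loss = pi * sigma_max * epsilon_max * sin(delta)
delta = 12 deg = 0.2094 rad
sin(delta) = 0.2079
E_loss = pi * 376644.0000 * 0.0591 * 0.2079
E_loss = 14539.4279


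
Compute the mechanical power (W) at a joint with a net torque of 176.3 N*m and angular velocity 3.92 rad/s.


P = M * omega
P = 176.3 * 3.92
P = 691.0960


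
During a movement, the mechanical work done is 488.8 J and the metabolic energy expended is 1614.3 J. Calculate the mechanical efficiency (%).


eta = (W_mech / E_meta) * 100
eta = (488.8 / 1614.3) * 100
ratio = 0.3028
eta = 30.2794


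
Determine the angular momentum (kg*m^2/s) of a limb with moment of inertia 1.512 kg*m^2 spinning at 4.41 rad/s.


L = I * omega
L = 1.512 * 4.41
L = 6.6679


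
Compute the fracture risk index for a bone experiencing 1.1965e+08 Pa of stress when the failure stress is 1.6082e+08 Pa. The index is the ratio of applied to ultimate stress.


FRI = applied / ultimate
FRI = 1.1965e+08 / 1.6082e+08
FRI = 0.7440


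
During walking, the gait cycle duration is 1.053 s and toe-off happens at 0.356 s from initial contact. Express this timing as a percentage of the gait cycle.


pct = (event_time / cycle_time) * 100
pct = (0.356 / 1.053) * 100
ratio = 0.3381
pct = 33.8082


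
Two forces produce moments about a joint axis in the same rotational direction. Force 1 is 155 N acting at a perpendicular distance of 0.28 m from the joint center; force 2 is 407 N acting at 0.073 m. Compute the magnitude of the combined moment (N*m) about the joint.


M = F1 * d1 + F2 * d2
M = 155 * 0.28 + 407 * 0.073
M = 43.4000 + 29.7110
M = 73.1110


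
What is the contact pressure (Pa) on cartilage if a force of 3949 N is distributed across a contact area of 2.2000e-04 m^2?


P = F / A
P = 3949 / 2.2000e-04
P = 1.7950e+07


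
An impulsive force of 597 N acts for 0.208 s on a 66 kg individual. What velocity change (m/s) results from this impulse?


J = F * dt = 597 * 0.208 = 124.1760 N*s
delta_v = J / m
delta_v = 124.1760 / 66
delta_v = 1.8815


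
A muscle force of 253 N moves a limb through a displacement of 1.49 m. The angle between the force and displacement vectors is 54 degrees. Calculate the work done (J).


W = F * d * cos(theta)
theta = 54 deg = 0.9425 rad
cos(theta) = 0.5878
W = 253 * 1.49 * 0.5878
W = 221.5774


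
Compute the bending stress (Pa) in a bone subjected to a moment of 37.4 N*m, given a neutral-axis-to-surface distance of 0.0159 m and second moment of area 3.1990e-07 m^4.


sigma = M * c / I
sigma = 37.4 * 0.0159 / 3.1990e-07
M * c = 0.5947
sigma = 1.8589e+06


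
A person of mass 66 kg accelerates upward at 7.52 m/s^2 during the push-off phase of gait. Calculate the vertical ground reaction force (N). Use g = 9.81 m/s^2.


GRF = m * (g + a)
GRF = 66 * (9.81 + 7.52)
GRF = 66 * 17.3300
GRF = 1143.7800


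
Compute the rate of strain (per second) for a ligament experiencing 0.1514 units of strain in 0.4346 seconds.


strain_rate = delta_strain / delta_t
strain_rate = 0.1514 / 0.4346
strain_rate = 0.3484


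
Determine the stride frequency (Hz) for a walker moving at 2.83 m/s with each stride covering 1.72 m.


f = v / stride_length
f = 2.83 / 1.72
f = 1.6453


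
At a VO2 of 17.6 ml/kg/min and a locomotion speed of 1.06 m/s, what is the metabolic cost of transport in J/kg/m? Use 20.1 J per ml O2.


Power per kg = VO2 * 20.1 / 60
Power per kg = 17.6 * 20.1 / 60 = 5.8960 W/kg
Cost = power_per_kg / speed
Cost = 5.8960 / 1.06
Cost = 5.5623


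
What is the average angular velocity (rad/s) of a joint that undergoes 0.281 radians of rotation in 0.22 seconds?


omega = delta_theta / delta_t
omega = 0.281 / 0.22
omega = 1.2773


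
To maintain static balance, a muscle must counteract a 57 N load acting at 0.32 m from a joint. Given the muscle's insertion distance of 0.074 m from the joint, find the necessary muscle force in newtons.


F_muscle = W * d_load / d_muscle
F_muscle = 57 * 0.32 / 0.074
Numerator = 18.2400
F_muscle = 246.4865


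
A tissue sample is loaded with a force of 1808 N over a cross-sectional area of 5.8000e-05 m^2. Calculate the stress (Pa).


stress = F / A
stress = 1808 / 5.8000e-05
stress = 3.1172e+07


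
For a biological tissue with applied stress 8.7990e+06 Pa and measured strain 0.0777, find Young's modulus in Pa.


E = stress / strain
E = 8.7990e+06 / 0.0777
E = 1.1324e+08


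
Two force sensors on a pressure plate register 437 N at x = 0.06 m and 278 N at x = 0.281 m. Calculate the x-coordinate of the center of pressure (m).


COP_x = (F1*x1 + F2*x2) / (F1 + F2)
COP_x = (437*0.06 + 278*0.281) / (437 + 278)
Numerator = 104.3380
Denominator = 715
COP_x = 0.1459


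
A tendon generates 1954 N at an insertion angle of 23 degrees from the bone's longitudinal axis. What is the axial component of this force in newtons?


F_eff = F_tendon * cos(theta)
theta = 23 deg = 0.4014 rad
cos(theta) = 0.9205
F_eff = 1954 * 0.9205
F_eff = 1798.6665


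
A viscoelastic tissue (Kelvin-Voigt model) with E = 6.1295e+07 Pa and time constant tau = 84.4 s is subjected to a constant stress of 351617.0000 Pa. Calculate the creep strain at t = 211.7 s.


epsilon(t) = (sigma/E) * (1 - exp(-t/tau))
sigma/E = 351617.0000 / 6.1295e+07 = 0.0057
exp(-t/tau) = exp(-211.7 / 84.4) = 0.0814
epsilon = 0.0057 * (1 - 0.0814)
epsilon = 0.0053


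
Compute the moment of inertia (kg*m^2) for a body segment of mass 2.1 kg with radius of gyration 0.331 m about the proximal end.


I = m * k^2
I = 2.1 * 0.331^2
k^2 = 0.1096
I = 0.2301


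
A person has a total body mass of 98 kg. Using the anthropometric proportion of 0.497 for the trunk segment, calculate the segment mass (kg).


m_segment = body_mass * fraction
m_segment = 98 * 0.497
m_segment = 48.7060


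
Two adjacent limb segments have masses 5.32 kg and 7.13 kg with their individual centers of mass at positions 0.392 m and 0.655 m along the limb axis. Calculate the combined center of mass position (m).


COM = (m1*x1 + m2*x2) / (m1 + m2)
COM = (5.32*0.392 + 7.13*0.655) / (5.32 + 7.13)
Numerator = 6.7556
Denominator = 12.4500
COM = 0.5426
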